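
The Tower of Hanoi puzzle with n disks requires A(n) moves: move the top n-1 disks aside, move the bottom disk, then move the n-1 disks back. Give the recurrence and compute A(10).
Moving n disks = move the top n-1 disks aside (A(n-1) moves) + move the largest disk (1 move) + move the n-1 disks back on top (A(n-1) moves), so A(n) = 2A(n-1) + 1, with A(1) = 1 (a single disk takes one move).
First terms: 1, 3, 7, 15, 31, 63, … — each is one less than a power of 2. Indeed A(n) + 1 = 2(A(n-1) + 1) with A(1) + 1 = 2, so A(n) + 1 = 2ⁿ and A(n) = 2ⁿ - 1.
Hence A(10) = 2^10 - 1 = 1024 - 1 = 1023.

A(n) = 2A(n-1) + 1, A(1) = 1; A(10) = 1023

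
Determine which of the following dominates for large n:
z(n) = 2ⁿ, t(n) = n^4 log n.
Comparing growth rates:
Growth-rate hierarchy: log n ≺ any polynomial ≺ any exponential cⁿ (c>1) ≺ n! ≺ nⁿ.
exponential base 2 dominates polynomial degree 4 (with log factor) asymptotically.

z(n) grows faster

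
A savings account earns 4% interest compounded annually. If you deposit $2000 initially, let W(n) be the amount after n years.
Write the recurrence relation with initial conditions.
Each year the balance grows by 4%, i.e. is multiplied by 1 + 4/100 = 1.04, so W(n) = 1.04 × W(n-1). The initial deposit gives W(0) = 2000.
Unrolling gives the closed form W(n) = 2000 × (1.04)ⁿ.

W(n) = 1.04 × W(n-1), W(0) = 2000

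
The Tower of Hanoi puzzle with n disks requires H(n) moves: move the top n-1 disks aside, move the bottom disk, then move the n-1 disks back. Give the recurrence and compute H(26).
Moving n disks = move the top n-1 disks aside (H(n-1) moves) + move the largest disk (1 move) + move the n-1 disks back on top (H(n-1) moves), so H(n) = 2H(n-1) + 1, with H(1) = 1 (a single disk takes one move).
First terms: 1, 3, 7, 15, 31, 63, … — each is one less than a power of 2. Indeed H(n) + 1 = 2(H(n-1) + 1) with H(1) + 1 = 2, so H(n) + 1 = 2ⁿ and H(n) = 2ⁿ - 1.
Hence H(26) = 2^26 - 1 = 67108864 - 1 = 67108863.

H(n) = 2H(n-1) + 1, H(1) = 1; H(26) = 67108863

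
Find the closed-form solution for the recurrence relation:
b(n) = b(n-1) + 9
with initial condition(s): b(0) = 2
Recurrence: b(n) = b(n-1) + 9, initial: b(0) = 2.
Each step adds 9, so b(n) = b(0) + 9n = 9n + 2.

b(n) = 9n + 2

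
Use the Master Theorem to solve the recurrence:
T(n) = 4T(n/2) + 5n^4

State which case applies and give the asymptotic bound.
Master Theorem template: T(n) = a·T(n/b) + f(n).
Here: a=4, b=2, f(n)=5n^4
Compute log_b(a) = log_2(4) = 2.
f(n) = 5n^4 = Ω(n^(2+ε)) with ε = 2, and the regularity condition holds (a·f(n/b) = (a/b^4)·f(n) with a/b^4 = 2^-2 < 1). Case 3: T(n) = Θ(f(n)) = Θ(n^4).

Case 3: T(n) = Θ(n^4)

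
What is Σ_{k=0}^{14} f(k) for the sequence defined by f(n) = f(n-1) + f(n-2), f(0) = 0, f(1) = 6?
Computing the sequence terms: 0, 6, 6, 12, 18, 30, 48, 78, 126, 204, 330, 534, 864, 1398, 2262
Adding these values together:

5916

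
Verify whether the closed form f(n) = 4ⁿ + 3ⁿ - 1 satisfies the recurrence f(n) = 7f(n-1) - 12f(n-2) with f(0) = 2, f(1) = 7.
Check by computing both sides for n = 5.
From the recurrence with f(0) = 2, f(1) = 7:
  f(0) = 2, f(1) = 7, f(2) = 25, f(3) = 91, f(4) = 337, f(5) = 1267
  so the recurrence gives f(5) = 1267.
From the proposed closed form f(n) = 4ⁿ + 3ⁿ - 1:
  f(5) = 1266.
The recurrence gives 1267 but the closed form gives 1266, so the closed form does not satisfy the recurrence.

No, the closed form is incorrect.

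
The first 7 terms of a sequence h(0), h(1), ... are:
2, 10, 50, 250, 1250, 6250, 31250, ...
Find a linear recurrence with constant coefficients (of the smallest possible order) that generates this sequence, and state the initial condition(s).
Look for the lowest-order linear relation among consecutive terms.
Observation: each term is 5× the previous.
Check at n=2: 5·10 = 50. ✓

h(n) = 5 × h(n-1), h(0) = 2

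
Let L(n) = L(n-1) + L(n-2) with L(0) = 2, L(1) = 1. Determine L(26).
Computing the sequence terms:
2, 1, 3, 4, 7, 11, 18, 29, 47, 76, 123, 199, 322, 521, 843, 1364, 2207, 3571, 5778, 9349, 15127, 24476, 39603, 64079, 103682, 167761, 271443

271443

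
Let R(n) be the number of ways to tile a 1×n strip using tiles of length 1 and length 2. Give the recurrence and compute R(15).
Condition on the last tile: it has length 1 (leaving a 1×(n-1) strip) or length 2 (leaving a 1×(n-2) strip), so R(n) = R(n-1) + R(n-2) (order-2 linear recurrence).
For 0 ≤ i < 2 only unit tiles fit, so R(i) = 1.
Iterating the recurrence: R(2) = 2, R(3) = 3, R(4) = 5, R(5) = 8, R(6) = 13, R(7) = 21, R(8) = 34, R(9) = 55, R(10) = 89, R(11) = 144, R(12) = 233, R(13) = 377, R(14) = 610, R(15) = 987.

R(n) = R(n-1) + R(n-2), with R(i) = 1 for 0 ≤ i < 2; R(15) = 987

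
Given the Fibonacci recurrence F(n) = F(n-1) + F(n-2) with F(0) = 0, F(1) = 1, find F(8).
Computing the sequence terms:
0, 1, 1, 2, 3, 5, 8, 13, 21

21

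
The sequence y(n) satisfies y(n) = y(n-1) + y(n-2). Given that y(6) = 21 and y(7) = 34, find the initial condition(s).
Work backwards using y(k) = y(k+2) - y(k+1):
y(5) = y(7) - y(6) = 34 - 21 = 13
y(4) = y(6) - y(5) = 21 - 13 = 8
y(3) = y(5) - y(4) = 13 - 8 = 5
y(2) = y(4) - y(3) = 8 - 5 = 3
y(1) = y(3) - y(2) = 5 - 3 = 2
y(0) = y(2) - y(1) = 3 - 2 = 1

y(0) = 1, y(1) = 2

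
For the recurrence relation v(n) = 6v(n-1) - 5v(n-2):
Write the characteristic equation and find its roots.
Substitute v(n) = rⁿ and divide through by rⁿ⁻²: r² - 6r + 5 = 0
Factor: (r - 5)(r - 1) = 0, so r = 5, 1.
General solution: v(n) = A·5ⁿ + B·1ⁿ

Characteristic: r² - 6r + 5 = 0, Roots: r = 5, 1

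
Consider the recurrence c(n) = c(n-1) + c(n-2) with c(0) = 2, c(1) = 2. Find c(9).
Computing the sequence terms:
2, 2, 4, 6, 10, 16, 26, 42, 68, 110

110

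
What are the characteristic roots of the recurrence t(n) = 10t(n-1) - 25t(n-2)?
Substitute t(n) = rⁿ and divide through by rⁿ⁻²: r² - 10r + 25 = 0
Factor: (r - 5)² = 0, so r = 5 (double root).
General solution: t(n) = (A + Bn)·5ⁿ

Characteristic: r² - 10r + 25 = 0, Roots: r = 5 (double root)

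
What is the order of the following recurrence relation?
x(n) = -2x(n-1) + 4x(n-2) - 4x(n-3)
The order is the largest lag k for which x(n-k) appears. Here the deepest term is x(n-3), so the order is 3.

Order 3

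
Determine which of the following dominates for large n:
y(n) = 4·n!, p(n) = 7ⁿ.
Comparing growth rates:
Growth-rate hierarchy: log n ≺ any polynomial ≺ any exponential cⁿ (c>1) ≺ n! ≺ nⁿ.
factorial dominates exponential base 7 asymptotically.

y(n) grows faster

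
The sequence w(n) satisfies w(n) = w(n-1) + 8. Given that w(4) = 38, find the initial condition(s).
w(4) = w(0) + 4·8, so w(0) = 38 - 32 = 6.

w(0) = 6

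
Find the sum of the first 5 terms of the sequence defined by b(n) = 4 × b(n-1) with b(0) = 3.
Computing the sequence terms: 3, 12, 48, 192, 768
Adding these values together:

1023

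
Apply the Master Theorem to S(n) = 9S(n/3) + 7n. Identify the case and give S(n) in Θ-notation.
Master Theorem template: S(n) = a·S(n/b) + f(n).
Here: a=9, b=3, f(n)=7n
Compute log_b(a) = log_3(9) = 2.
f(n) = 7n = O(n^(2-ε)) with ε = 1. Case 1: S(n) = Θ(n^log_b(a)) = Θ(n^2).

Case 1: S(n) = Θ(n^2)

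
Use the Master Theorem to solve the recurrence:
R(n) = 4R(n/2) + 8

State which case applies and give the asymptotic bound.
Master Theorem template: R(n) = a·R(n/b) + f(n).
Here: a=4, b=2, f(n)=8
Compute log_b(a) = log_2(4) = 2.
f(n) = 8 = O(n^(2-ε)) with ε = 2. Case 1: R(n) = Θ(n^log_b(a)) = Θ(n^2).

Case 1: R(n) = Θ(n^2)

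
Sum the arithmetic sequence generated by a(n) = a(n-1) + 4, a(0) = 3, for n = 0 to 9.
Computing the sequence terms: 3, 7, 11, 15, 19, 23, 27, 31, 35, 39
Adding these values together:

210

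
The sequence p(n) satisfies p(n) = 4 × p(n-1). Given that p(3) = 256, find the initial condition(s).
In general p(n) = 4ⁿ · p(0). At n = 3: p(0) = p(3) / 4^3 = 256 / 64 = 4.

p(0) = 4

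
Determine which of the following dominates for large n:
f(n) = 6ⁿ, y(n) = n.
Comparing growth rates:
Growth-rate hierarchy: log n ≺ any polynomial ≺ any exponential cⁿ (c>1) ≺ n! ≺ nⁿ.
exponential base 6 dominates polynomial degree 1 asymptotically.

f(n) grows faster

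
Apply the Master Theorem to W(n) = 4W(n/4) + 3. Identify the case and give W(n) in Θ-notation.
Master Theorem template: W(n) = a·W(n/b) + f(n).
Here: a=4, b=4, f(n)=3
Compute log_b(a) = log_4(4) = 1.
f(n) = 3 = O(n^(1-ε)) with ε = 1. Case 1: W(n) = Θ(n^log_b(a)) = Θ(n).

Case 1: W(n) = Θ(n)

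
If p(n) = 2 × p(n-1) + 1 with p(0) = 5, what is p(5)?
Computing step by step:
p(0) = 5
p(1) = 2 × 5 + 1 = 11
p(2) = 2 × 11 + 1 = 23
p(3) = 2 × 23 + 1 = 47
p(4) = 2 × 47 + 1 = 95
p(5) = 2 × 95 + 1 = 191

191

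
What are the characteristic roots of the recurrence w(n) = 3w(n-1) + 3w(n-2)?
Substitute w(n) = rⁿ and divide through by rⁿ⁻²: r² - 3r - 3 = 0
Discriminant: 3² + 4·3 = 21, not a perfect square, so by the quadratic formula r = (3 ± √21)/2.
General solution: w(n) = A·r₁ⁿ + B·r₂ⁿ where r₁,r₂ = (3 ± √21)/2

Characteristic: r² - 3r - 3 = 0, Roots: r = (3 ± √21)/2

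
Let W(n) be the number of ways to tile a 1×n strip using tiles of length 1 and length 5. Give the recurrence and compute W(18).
Condition on the last tile: it has length 1 (leaving a 1×(n-1) strip) or length 5 (leaving a 1×(n-5) strip), so W(n) = W(n-1) + W(n-5) (order-5 linear recurrence).
For 0 ≤ i < 5 only unit tiles fit, so W(i) = 1.
Iterating the recurrence: W(5) = 2, W(6) = 3, W(7) = 4, W(8) = 5, W(9) = 6, W(10) = 8, W(11) = 11, W(12) = 15, W(13) = 20, W(14) = 26, W(15) = 34, W(16) = 45, W(17) = 60, W(18) = 80.

W(n) = W(n-1) + W(n-5), with W(i) = 1 for 0 ≤ i < 5; W(18) = 80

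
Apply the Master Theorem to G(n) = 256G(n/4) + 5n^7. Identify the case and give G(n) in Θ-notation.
Master Theorem template: G(n) = a·G(n/b) + f(n).
Here: a=256, b=4, f(n)=5n^7
Compute log_b(a) = log_4(256) = 4.
f(n) = 5n^7 = Ω(n^(4+ε)) with ε = 3, and the regularity condition holds (a·f(n/b) = (a/b^7)·f(n) with a/b^7 = 4^-3 < 1). Case 3: G(n) = Θ(f(n)) = Θ(n^7).

Case 3: G(n) = Θ(n^7)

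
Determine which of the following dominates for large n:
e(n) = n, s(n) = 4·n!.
Comparing growth rates:
Growth-rate hierarchy: log n ≺ any polynomial ≺ any exponential cⁿ (c>1) ≺ n! ≺ nⁿ.
factorial dominates polynomial degree 1 asymptotically.

s(n) grows faster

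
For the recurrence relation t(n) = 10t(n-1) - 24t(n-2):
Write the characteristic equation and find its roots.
Substitute t(n) = rⁿ and divide through by rⁿ⁻²: r² - 10r + 24 = 0
Factor: (r - 4)(r - 6) = 0, so r = 4, 6.
General solution: t(n) = A·4ⁿ + B·6ⁿ

Characteristic: r² - 10r + 24 = 0, Roots: r = 4, 6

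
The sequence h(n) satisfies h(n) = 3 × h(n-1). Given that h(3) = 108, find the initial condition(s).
In general h(n) = 3ⁿ · h(0). At n = 3: h(0) = h(3) / 3^3 = 108 / 27 = 4.

h(0) = 4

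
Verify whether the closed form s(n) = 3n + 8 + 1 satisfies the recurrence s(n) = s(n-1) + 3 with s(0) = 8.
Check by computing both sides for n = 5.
From the recurrence with s(0) = 8:
  s(0) = 8, s(1) = 11, s(2) = 14, s(3) = 17, s(4) = 20, s(5) = 23
  so the recurrence gives s(5) = 23.
From the proposed closed form s(n) = 3n + 8 + 1:
  s(5) = 24.
The recurrence gives 23 but the closed form gives 24, so the closed form does not satisfy the recurrence.

No, the closed form is incorrect.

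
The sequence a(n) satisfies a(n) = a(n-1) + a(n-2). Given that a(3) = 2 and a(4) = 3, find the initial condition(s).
Work backwards using a(k) = a(k+2) - a(k+1):
a(2) = a(4) - a(3) = 3 - 2 = 1
a(1) = a(3) - a(2) = 2 - 1 = 1
a(0) = a(2) - a(1) = 1 - 1 = 0

a(0) = 0, a(1) = 1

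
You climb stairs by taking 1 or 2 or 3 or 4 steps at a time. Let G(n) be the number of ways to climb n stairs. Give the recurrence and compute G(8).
Condition on the size of the last step (1 to 4): before it there were n-1, …, n-4 stairs climbed, and these cases are disjoint, so G(n) = G(n-1) + G(n-2) + G(n-3) + G(n-4) (order-4 linear recurrence).
Initial conditions by direct count (compositions of i into parts ≤ 4): G(1) = 1; G(2) = 2; G(3) = 4; G(4) = 8.
Iterating the recurrence: G(5) = 15, G(6) = 29, G(7) = 56, G(8) = 108.

G(n) = G(n-1) + G(n-2) + G(n-3) + G(n-4), G(1) = 1, G(2) = 2, G(3) = 4, G(4) = 8; G(8) = 108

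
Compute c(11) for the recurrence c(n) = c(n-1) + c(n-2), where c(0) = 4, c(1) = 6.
Computing the sequence terms:
4, 6, 10, 16, 26, 42, 68, 110, 178, 288, 466, 754

754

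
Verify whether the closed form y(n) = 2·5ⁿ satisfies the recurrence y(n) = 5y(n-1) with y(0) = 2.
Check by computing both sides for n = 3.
From the recurrence with y(0) = 2:
  y(0) = 2, y(1) = 10, y(2) = 50, y(3) = 250
  so the recurrence gives y(3) = 250.
From the proposed closed form y(n) = 2·5ⁿ:
  y(3) = 250.
Both sides give 250 at n = 3, and the initial condition(s) match, so the closed form is consistent.

Yes, the closed form is correct.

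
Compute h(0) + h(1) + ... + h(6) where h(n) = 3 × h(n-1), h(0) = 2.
Computing the sequence terms: 2, 6, 18, 54, 162, 486, 1458
Adding these values together:

2186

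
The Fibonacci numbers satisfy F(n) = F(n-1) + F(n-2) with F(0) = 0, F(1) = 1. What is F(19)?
Computing the sequence terms:
0, 1, 1, 2, 3, 5, 8, 13, 21, 34, 55, 89, 144, 233, 377, 610, 987, 1597, 2584, 4181

4181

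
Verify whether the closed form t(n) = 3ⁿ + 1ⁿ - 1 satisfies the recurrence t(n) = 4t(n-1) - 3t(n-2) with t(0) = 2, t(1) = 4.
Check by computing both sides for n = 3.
From the recurrence with t(0) = 2, t(1) = 4:
  t(0) = 2, t(1) = 4, t(2) = 10, t(3) = 28
  so the recurrence gives t(3) = 28.
From the proposed closed form t(n) = 3ⁿ + 1ⁿ - 1:
  t(3) = 27.
The recurrence gives 28 but the closed form gives 27, so the closed form does not satisfy the recurrence.

No, the closed form is incorrect.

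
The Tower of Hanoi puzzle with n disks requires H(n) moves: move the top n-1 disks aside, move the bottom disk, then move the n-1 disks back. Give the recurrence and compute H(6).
Moving n disks = move the top n-1 disks aside (H(n-1) moves) + move the largest disk (1 move) + move the n-1 disks back on top (H(n-1) moves), so H(n) = 2H(n-1) + 1, with H(1) = 1 (a single disk takes one move).
First terms: 1, 3, 7, 15, 31, 63, … — each is one less than a power of 2. Indeed H(n) + 1 = 2(H(n-1) + 1) with H(1) + 1 = 2, so H(n) + 1 = 2ⁿ and H(n) = 2ⁿ - 1.
Hence H(6) = 2^6 - 1 = 64 - 1 = 63.

H(n) = 2H(n-1) + 1, H(1) = 1; H(6) = 63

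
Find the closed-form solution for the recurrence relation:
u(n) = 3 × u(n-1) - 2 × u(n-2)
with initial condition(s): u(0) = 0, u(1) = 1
Recurrence: u(n) = 3 × u(n-1) - 2 × u(n-2), initial: u(0) = 0, u(1) = 1.
Characteristic equation: r² - 3r + 2 = 0, which factors as (r - 2)(r - 1) = 0, so r = 2, 1. General solution u(n) = A·2ⁿ + B·1ⁿ. From u(0) = 0: A + B = 0. From u(1) = 1: 2A + 1B = 1. Solving gives A = 1, B = -1.

u(n) = 2ⁿ - 1ⁿ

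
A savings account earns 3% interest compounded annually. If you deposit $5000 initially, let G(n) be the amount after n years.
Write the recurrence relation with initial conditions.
Each year the balance grows by 3%, i.e. is multiplied by 1 + 3/100 = 1.03, so G(n) = 1.03 × G(n-1). The initial deposit gives G(0) = 5000.
Unrolling gives the closed form G(n) = 5000 × (1.03)ⁿ.

G(n) = 1.03 × G(n-1), G(0) = 5000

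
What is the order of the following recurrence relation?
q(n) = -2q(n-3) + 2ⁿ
The order is the largest lag k for which q(n-k) appears. Here the deepest term is q(n-3) (the 2ⁿ term is non-homogeneous and does not affect the order), so the order is 3.

Order 3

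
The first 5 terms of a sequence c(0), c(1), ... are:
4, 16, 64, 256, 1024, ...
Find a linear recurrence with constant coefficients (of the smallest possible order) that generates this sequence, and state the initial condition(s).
Look for the lowest-order linear relation among consecutive terms.
Observation: each term is 4× the previous.
Check at n=2: 4·16 = 64. ✓

c(n) = 4 × c(n-1), c(0) = 4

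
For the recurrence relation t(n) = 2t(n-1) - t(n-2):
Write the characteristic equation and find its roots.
Substitute t(n) = rⁿ and divide through by rⁿ⁻²: r² - 2r + 1 = 0
Factor: (r - 1)² = 0, so r = 1 (double root).
General solution: t(n) = (A + Bn)·1ⁿ

Characteristic: r² - 2r + 1 = 0, Roots: r = 1 (double root)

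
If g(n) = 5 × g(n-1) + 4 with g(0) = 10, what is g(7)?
Computing step by step:
g(0) = 10
g(1) = 5 × 10 + 4 = 54
g(2) = 5 × 54 + 4 = 274
g(3) = 5 × 274 + 4 = 1374
g(4) = 5 × 1374 + 4 = 6874
g(5) = 5 × 6874 + 4 = 34374
g(6) = 5 × 34374 + 4 = 171874
g(7) = 5 × 171874 + 4 = 859374

859374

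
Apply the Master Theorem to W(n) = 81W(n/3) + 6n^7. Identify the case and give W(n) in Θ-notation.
Master Theorem template: W(n) = a·W(n/b) + f(n).
Here: a=81, b=3, f(n)=6n^7
Compute log_b(a) = log_3(81) = 4.
f(n) = 6n^7 = Ω(n^(4+ε)) with ε = 3, and the regularity condition holds (a·f(n/b) = (a/b^7)·f(n) with a/b^7 = 3^-3 < 1). Case 3: W(n) = Θ(f(n)) = Θ(n^7).

Case 3: W(n) = Θ(n^7)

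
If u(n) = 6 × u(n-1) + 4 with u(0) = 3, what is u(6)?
Computing step by step:
u(0) = 3
u(1) = 6 × 3 + 4 = 22
u(2) = 6 × 22 + 4 = 136
u(3) = 6 × 136 + 4 = 820
u(4) = 6 × 820 + 4 = 4924
u(5) = 6 × 4924 + 4 = 29548
u(6) = 6 × 29548 + 4 = 177292

177292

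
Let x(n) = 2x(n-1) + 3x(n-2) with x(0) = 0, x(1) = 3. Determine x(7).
Computing the sequence terms:
0, 3, 6, 21, 60, 183, 546, 1641

1641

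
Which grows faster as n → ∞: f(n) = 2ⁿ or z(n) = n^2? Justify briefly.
Comparing growth rates:
Growth-rate hierarchy: log n ≺ any polynomial ≺ any exponential cⁿ (c>1) ≺ n! ≺ nⁿ.
exponential base 2 dominates polynomial degree 2 asymptotically.

f(n) grows faster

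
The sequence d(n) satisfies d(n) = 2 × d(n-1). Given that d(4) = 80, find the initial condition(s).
In general d(n) = 2ⁿ · d(0). At n = 4: d(0) = d(4) / 2^4 = 80 / 16 = 5.

d(0) = 5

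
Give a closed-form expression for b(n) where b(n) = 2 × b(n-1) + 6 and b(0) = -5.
Recurrence: b(n) = 2 × b(n-1) + 6, initial: b(0) = -5.
Try b(n) = A·2ⁿ + C. Substituting: A·2ⁿ + C = 2(A·2ⁿ⁻¹ + C) + 6 = A·2ⁿ + 2C + 6, so C = 2C + 6, giving C = -6. Then b(0) = A - 6 = -5 gives A = 1.

b(n) = 2ⁿ - 6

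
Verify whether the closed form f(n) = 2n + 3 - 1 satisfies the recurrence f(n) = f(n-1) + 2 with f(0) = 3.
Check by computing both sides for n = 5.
From the recurrence with f(0) = 3:
  f(0) = 3, f(1) = 5, f(2) = 7, f(3) = 9, f(4) = 11, f(5) = 13
  so the recurrence gives f(5) = 13.
From the proposed closed form f(n) = 2n + 3 - 1:
  f(5) = 12.
The recurrence gives 13 but the closed form gives 12, so the closed form does not satisfy the recurrence.

No, the closed form is incorrect.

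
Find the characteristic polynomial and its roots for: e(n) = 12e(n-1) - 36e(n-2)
Substitute e(n) = rⁿ and divide through by rⁿ⁻²: r² - 12r + 36 = 0
Factor: (r - 6)² = 0, so r = 6 (double root).
General solution: e(n) = (A + Bn)·6ⁿ

Characteristic: r² - 12r + 36 = 0, Roots: r = 6 (double root)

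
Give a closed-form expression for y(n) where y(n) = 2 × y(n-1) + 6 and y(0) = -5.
Recurrence: y(n) = 2 × y(n-1) + 6, initial: y(0) = -5.
Try y(n) = A·2ⁿ + C. Substituting: A·2ⁿ + C = 2(A·2ⁿ⁻¹ + C) + 6 = A·2ⁿ + 2C + 6, so C = 2C + 6, giving C = -6. Then y(0) = A - 6 = -5 gives A = 1.

y(n) = 2ⁿ - 6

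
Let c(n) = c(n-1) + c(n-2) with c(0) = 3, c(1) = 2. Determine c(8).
Computing the sequence terms:
3, 2, 5, 7, 12, 19, 31, 50, 81

81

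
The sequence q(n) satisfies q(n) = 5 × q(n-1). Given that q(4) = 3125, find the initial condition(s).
In general q(n) = 5ⁿ · q(0). At n = 4: q(0) = q(4) / 5^4 = 3125 / 625 = 5.

q(0) = 5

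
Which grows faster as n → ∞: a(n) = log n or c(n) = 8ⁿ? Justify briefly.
Comparing growth rates:
Growth-rate hierarchy: log n ≺ any polynomial ≺ any exponential cⁿ (c>1) ≺ n! ≺ nⁿ.
exponential base 8 dominates logarithmic asymptotically.

c(n) grows faster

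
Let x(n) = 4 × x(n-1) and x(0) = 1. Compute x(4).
Computing step by step:
x(0) = 1
x(1) = 4 × 1 = 4
x(2) = 4 × 4 = 16
x(3) = 4 × 16 = 64
x(4) = 4 × 64 = 256

256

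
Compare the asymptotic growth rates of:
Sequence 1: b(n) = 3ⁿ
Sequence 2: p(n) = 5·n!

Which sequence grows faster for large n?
Comparing growth rates:
Growth-rate hierarchy: log n ≺ any polynomial ≺ any exponential cⁿ (c>1) ≺ n! ≺ nⁿ.
factorial dominates exponential base 3 asymptotically.

p(n) grows faster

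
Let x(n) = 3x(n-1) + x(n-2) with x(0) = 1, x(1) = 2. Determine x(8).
Computing the sequence terms:
1, 2, 7, 23, 76, 251, 829, 2738, 9043

9043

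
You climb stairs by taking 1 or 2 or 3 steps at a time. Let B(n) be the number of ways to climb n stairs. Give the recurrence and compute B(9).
Condition on the size of the last step (1 to 3): before it there were n-1, …, n-3 stairs climbed, and these cases are disjoint, so B(n) = B(n-1) + B(n-2) + B(n-3) (order-3 linear recurrence).
Initial conditions by direct count (compositions of i into parts ≤ 3): B(1) = 1; B(2) = 2; B(3) = 4.
Iterating the recurrence: B(4) = 7, B(5) = 13, B(6) = 24, B(7) = 44, B(8) = 81, B(9) = 149.

B(n) = B(n-1) + B(n-2) + B(n-3), B(1) = 1, B(2) = 2, B(3) = 4; B(9) = 149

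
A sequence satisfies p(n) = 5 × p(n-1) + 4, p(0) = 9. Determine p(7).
Computing step by step:
p(0) = 9
p(1) = 5 × 9 + 4 = 49
p(2) = 5 × 49 + 4 = 249
p(3) = 5 × 249 + 4 = 1249
p(4) = 5 × 1249 + 4 = 6249
p(5) = 5 × 6249 + 4 = 31249
p(6) = 5 × 31249 + 4 = 156249
p(7) = 5 × 156249 + 4 = 781249

781249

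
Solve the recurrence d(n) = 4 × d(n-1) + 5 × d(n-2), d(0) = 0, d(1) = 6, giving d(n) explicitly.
Recurrence: d(n) = 4 × d(n-1) + 5 × d(n-2), initial: d(0) = 0, d(1) = 6.
Characteristic equation: r² - 4r - 5 = 0, which factors as (r - 5)(r + 1) = 0, so r = 5, -1. General solution d(n) = A·5ⁿ + B·(-1)ⁿ. From d(0) = 0: A + B = 0. From d(1) = 6: 5A - 1B = 6. Solving gives A = 1, B = -1.

d(n) = 5ⁿ - (-1)ⁿ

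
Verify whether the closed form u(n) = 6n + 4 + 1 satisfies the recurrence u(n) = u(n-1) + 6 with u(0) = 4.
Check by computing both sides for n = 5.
From the recurrence with u(0) = 4:
  u(0) = 4, u(1) = 10, u(2) = 16, u(3) = 22, u(4) = 28, u(5) = 34
  so the recurrence gives u(5) = 34.
From the proposed closed form u(n) = 6n + 4 + 1:
  u(5) = 35.
The recurrence gives 34 but the closed form gives 35, so the closed form does not satisfy the recurrence.

No, the closed form is incorrect.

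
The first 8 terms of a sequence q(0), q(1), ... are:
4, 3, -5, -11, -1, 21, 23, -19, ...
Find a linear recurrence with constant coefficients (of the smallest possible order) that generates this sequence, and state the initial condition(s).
Look for the lowest-order linear relation among consecutive terms.
Observation: q(n) - 1·q(n-1) - (-2)·q(n-2) = 0 holds for the shown terms, and no order-1 relation q(n) = α·q(n-1) + β fits.
Check at n=3: 1·-5 + (-2)·3 = -11. ✓

q(n) = q(n-1) - 2q(n-2), q(0) = 4, q(1) = 3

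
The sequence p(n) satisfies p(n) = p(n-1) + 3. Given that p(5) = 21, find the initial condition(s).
p(5) = p(0) + 5·3, so p(0) = 21 - 15 = 6.

p(0) = 6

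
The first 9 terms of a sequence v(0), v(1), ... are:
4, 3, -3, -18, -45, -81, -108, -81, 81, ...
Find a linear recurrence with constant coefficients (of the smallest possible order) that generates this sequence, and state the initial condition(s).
Look for the lowest-order linear relation among consecutive terms.
Observation: v(n) - 3·v(n-1) - (-3)·v(n-2) = 0 holds for the shown terms, and no order-1 relation v(n) = α·v(n-1) + β fits.
Check at n=3: 3·-3 + (-3)·3 = -18. ✓

v(n) = 3v(n-1) - 3v(n-2), v(0) = 4, v(1) = 3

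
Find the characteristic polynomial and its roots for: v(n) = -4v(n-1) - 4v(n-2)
Substitute v(n) = rⁿ and divide through by rⁿ⁻²: r² + 4r + 4 = 0
Factor: (r + 2)² = 0, so r = -2 (double root).
General solution: v(n) = (A + Bn)·(-2)ⁿ

Characteristic: r² + 4r + 4 = 0, Roots: r = -2 (double root)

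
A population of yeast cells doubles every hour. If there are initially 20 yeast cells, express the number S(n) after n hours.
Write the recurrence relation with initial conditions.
Each hour multiplies the count by 2, so the count after n hours depends only on the count after n-1 hours: S(n) = 2 × S(n-1). The starting count gives S(0) = 20.
Unrolling n times gives the closed form S(n) = 20 × 2ⁿ.

S(n) = 2 × S(n-1), S(0) = 20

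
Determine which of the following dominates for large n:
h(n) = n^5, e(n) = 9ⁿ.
Comparing growth rates:
Growth-rate hierarchy: log n ≺ any polynomial ≺ any exponential cⁿ (c>1) ≺ n! ≺ nⁿ.
exponential base 9 dominates polynomial degree 5 asymptotically.

e(n) grows faster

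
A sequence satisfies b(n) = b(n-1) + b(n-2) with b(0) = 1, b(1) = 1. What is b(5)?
Computing the sequence terms:
1, 1, 2, 3, 5, 8

8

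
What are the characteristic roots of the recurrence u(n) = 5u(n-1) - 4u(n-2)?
Substitute u(n) = rⁿ and divide through by rⁿ⁻²: r² - 5r + 4 = 0
Factor: (r - 4)(r - 1) = 0, so r = 4, 1.
General solution: u(n) = A·4ⁿ + B·1ⁿ

Characteristic: r² - 5r + 4 = 0, Roots: r = 4, 1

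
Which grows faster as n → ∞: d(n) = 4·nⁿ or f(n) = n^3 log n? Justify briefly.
Comparing growth rates:
Growth-rate hierarchy: log n ≺ any polynomial ≺ any exponential cⁿ (c>1) ≺ n! ≺ nⁿ.
super-exponential nⁿ dominates polynomial degree 3 (with log factor) asymptotically.

d(n) grows faster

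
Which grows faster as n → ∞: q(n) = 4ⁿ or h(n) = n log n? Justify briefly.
Comparing growth rates:
Growth-rate hierarchy: log n ≺ any polynomial ≺ any exponential cⁿ (c>1) ≺ n! ≺ nⁿ.
exponential base 4 dominates polynomial degree 1 (with log factor) asymptotically.

q(n) grows faster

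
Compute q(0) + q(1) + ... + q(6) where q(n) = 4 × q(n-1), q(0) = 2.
Computing the sequence terms: 2, 8, 32, 128, 512, 2048, 8192
Adding these values together:

10922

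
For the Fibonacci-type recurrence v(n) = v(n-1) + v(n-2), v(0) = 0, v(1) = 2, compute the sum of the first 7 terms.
Computing the sequence terms: 0, 2, 2, 4, 6, 10, 16
Adding these values together:

40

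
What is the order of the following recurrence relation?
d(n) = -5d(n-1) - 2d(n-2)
The order is the largest lag k for which d(n-k) appears. Here the deepest term is d(n-2), so the order is 2.

Order 2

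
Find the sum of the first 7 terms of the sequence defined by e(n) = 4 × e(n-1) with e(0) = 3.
Computing the sequence terms: 3, 12, 48, 192, 768, 3072, 12288
Adding these values together:

16383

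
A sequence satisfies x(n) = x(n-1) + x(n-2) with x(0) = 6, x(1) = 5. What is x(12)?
Computing the sequence terms:
6, 5, 11, 16, 27, 43, 70, 113, 183, 296, 479, 775, 1254

1254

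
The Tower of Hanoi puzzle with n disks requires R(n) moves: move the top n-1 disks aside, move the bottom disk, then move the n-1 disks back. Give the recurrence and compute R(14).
Moving n disks = move the top n-1 disks aside (R(n-1) moves) + move the largest disk (1 move) + move the n-1 disks back on top (R(n-1) moves), so R(n) = 2R(n-1) + 1, with R(1) = 1 (a single disk takes one move).
First terms: 1, 3, 7, 15, 31, 63, … — each is one less than a power of 2. Indeed R(n) + 1 = 2(R(n-1) + 1) with R(1) + 1 = 2, so R(n) + 1 = 2ⁿ and R(n) = 2ⁿ - 1.
Hence R(14) = 2^14 - 1 = 16384 - 1 = 16383.

R(n) = 2R(n-1) + 1, R(1) = 1; R(14) = 16383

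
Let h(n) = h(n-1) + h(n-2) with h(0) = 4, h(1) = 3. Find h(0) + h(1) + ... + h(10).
Computing the sequence terms: 4, 3, 7, 10, 17, 27, 44, 71, 115, 186, 301
Adding these values together:

785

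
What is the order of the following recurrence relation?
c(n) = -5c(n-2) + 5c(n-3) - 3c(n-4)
The order is the largest lag k for which c(n-k) appears. Here the deepest term is c(n-4), so the order is 4.

Order 4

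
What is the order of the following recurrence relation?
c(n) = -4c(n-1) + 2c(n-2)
The order is the largest lag k for which c(n-k) appears. Here the deepest term is c(n-2), so the order is 2.

Order 2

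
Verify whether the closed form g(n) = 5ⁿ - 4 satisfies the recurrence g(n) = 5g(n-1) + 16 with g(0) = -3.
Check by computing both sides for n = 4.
From the recurrence with g(0) = -3:
  g(0) = -3, g(1) = 1, g(2) = 21, g(3) = 121, g(4) = 621
  so the recurrence gives g(4) = 621.
From the proposed closed form g(n) = 5ⁿ - 4:
  g(4) = 621.
Both sides give 621 at n = 4, and the initial condition(s) match, so the closed form is consistent.

Yes, the closed form is correct.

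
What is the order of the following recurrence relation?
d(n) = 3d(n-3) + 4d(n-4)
The order is the largest lag k for which d(n-k) appears. Here the deepest term is d(n-4), so the order is 4.

Order 4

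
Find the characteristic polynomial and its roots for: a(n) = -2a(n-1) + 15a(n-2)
Substitute a(n) = rⁿ and divide through by rⁿ⁻²: r² + 2r - 15 = 0
Factor: (r - 3)(r + 5) = 0, so r = 3, -5.
General solution: a(n) = A·3ⁿ + B·(-5)ⁿ

Characteristic: r² + 2r - 15 = 0, Roots: r = 3, -5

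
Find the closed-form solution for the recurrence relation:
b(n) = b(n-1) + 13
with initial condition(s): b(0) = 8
Recurrence: b(n) = b(n-1) + 13, initial: b(0) = 8.
Each step adds 13, so b(n) = b(0) + 13n = 13n + 8.

b(n) = 13n + 8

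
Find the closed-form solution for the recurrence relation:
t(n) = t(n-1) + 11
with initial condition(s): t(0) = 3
Recurrence: t(n) = t(n-1) + 11, initial: t(0) = 3.
Each step adds 11, so t(n) = t(0) + 11n = 11n + 3.

t(n) = 11n + 3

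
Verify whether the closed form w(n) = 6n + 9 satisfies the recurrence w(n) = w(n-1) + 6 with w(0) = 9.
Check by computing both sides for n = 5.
From the recurrence with w(0) = 9:
  w(0) = 9, w(1) = 15, w(2) = 21, w(3) = 27, w(4) = 33, w(5) = 39
  so the recurrence gives w(5) = 39.
From the proposed closed form w(n) = 6n + 9:
  w(5) = 39.
Both sides give 39 at n = 5, and the initial condition(s) match, so the closed form is consistent.

Yes, the closed form is correct.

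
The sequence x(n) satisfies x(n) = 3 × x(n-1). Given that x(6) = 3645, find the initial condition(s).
In general x(n) = 3ⁿ · x(0). At n = 6: x(0) = x(6) / 3^6 = 3645 / 729 = 5.

x(0) = 5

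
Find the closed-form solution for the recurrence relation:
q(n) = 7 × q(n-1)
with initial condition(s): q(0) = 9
Recurrence: q(n) = 7 × q(n-1), initial: q(0) = 9.
Each term is 7 times the previous, so this is geometric with ratio 7. After n steps: q(n) = q(0)·7ⁿ = 9·7ⁿ.

q(n) = 9·7ⁿ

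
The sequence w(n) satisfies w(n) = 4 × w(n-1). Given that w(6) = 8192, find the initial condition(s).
In general w(n) = 4ⁿ · w(0). At n = 6: w(0) = w(6) / 4^6 = 8192 / 4096 = 2.

w(0) = 2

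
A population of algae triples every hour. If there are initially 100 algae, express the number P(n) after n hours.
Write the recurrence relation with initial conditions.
Each hour multiplies the count by 3, so the count after n hours depends only on the count after n-1 hours: P(n) = 3 × P(n-1). The starting count gives P(0) = 100.
Unrolling n times gives the closed form P(n) = 100 × 3ⁿ.

P(n) = 3 × P(n-1), P(0) = 100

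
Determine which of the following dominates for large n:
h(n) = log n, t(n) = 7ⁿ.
Comparing growth rates:
Growth-rate hierarchy: log n ≺ any polynomial ≺ any exponential cⁿ (c>1) ≺ n! ≺ nⁿ.
exponential base 7 dominates logarithmic asymptotically.

t(n) grows faster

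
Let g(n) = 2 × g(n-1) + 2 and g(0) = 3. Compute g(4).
Computing step by step:
g(0) = 3
g(1) = 2 × 3 + 2 = 8
g(2) = 2 × 8 + 2 = 18
g(3) = 2 × 18 + 2 = 38
g(4) = 2 × 38 + 2 = 78

78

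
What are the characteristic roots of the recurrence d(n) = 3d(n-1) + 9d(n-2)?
Substitute d(n) = rⁿ and divide through by rⁿ⁻²: r² - 3r - 9 = 0
Discriminant: 3² + 4·9 = 45, not a perfect square, so by the quadratic formula r = (3 ± √45)/2.
General solution: d(n) = A·r₁ⁿ + B·r₂ⁿ where r₁,r₂ = (3 ± √45)/2

Characteristic: r² - 3r - 9 = 0, Roots: r = (3 ± √45)/2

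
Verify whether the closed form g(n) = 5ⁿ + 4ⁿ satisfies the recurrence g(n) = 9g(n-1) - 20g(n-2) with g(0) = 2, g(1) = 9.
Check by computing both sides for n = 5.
From the recurrence with g(0) = 2, g(1) = 9:
  g(0) = 2, g(1) = 9, g(2) = 41, g(3) = 189, g(4) = 881, g(5) = 4149
  so the recurrence gives g(5) = 4149.
From the proposed closed form g(n) = 5ⁿ + 4ⁿ:
  g(5) = 4149.
Both sides give 4149 at n = 5, and the initial condition(s) match, so the closed form is consistent.

Yes, the closed form is correct.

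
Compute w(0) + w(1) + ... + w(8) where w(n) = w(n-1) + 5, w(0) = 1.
Computing the sequence terms: 1, 6, 11, 16, 21, 26, 31, 36, 41
Adding these values together:

189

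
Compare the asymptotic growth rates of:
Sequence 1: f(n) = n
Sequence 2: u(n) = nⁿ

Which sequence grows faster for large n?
Comparing growth rates:
Growth-rate hierarchy: log n ≺ any polynomial ≺ any exponential cⁿ (c>1) ≺ n! ≺ nⁿ.
super-exponential nⁿ dominates polynomial degree 1 asymptotically.

u(n) grows faster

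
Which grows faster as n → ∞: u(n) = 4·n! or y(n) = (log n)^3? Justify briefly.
Comparing growth rates:
Growth-rate hierarchy: log n ≺ any polynomial ≺ any exponential cⁿ (c>1) ≺ n! ≺ nⁿ.
factorial dominates polylogarithmic (log n)^3 asymptotically.

u(n) grows faster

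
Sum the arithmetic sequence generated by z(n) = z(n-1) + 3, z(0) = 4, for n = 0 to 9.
Computing the sequence terms: 4, 7, 10, 13, 16, 19, 22, 25, 28, 31
Adding these values together:

175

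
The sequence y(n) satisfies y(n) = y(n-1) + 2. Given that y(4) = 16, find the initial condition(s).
y(4) = y(0) + 4·2, so y(0) = 16 - 8 = 8.

y(0) = 8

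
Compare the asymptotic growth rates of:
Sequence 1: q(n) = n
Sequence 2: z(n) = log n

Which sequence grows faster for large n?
Comparing growth rates:
Growth-rate hierarchy: log n ≺ any polynomial ≺ any exponential cⁿ (c>1) ≺ n! ≺ nⁿ.
polynomial degree 1 dominates logarithmic asymptotically.

q(n) grows faster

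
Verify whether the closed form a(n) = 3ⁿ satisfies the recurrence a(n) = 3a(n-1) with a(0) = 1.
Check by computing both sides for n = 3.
From the recurrence with a(0) = 1:
  a(0) = 1, a(1) = 3, a(2) = 9, a(3) = 27
  so the recurrence gives a(3) = 27.
From the proposed closed form a(n) = 3ⁿ:
  a(3) = 27.
Both sides give 27 at n = 3, and the initial condition(s) match, so the closed form is consistent.

Yes, the closed form is correct.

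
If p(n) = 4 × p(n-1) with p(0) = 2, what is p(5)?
Computing step by step:
p(0) = 2
p(1) = 4 × 2 = 8
p(2) = 4 × 8 = 32
p(3) = 4 × 32 = 128
p(4) = 4 × 128 = 512
p(5) = 4 × 512 = 2048

2048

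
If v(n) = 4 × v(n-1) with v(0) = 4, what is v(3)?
Computing step by step:
v(0) = 4
v(1) = 4 × 4 = 16
v(2) = 4 × 16 = 64
v(3) = 4 × 64 = 256

256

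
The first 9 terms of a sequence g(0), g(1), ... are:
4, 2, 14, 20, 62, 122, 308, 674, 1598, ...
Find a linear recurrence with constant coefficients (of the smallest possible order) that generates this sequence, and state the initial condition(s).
Look for the lowest-order linear relation among consecutive terms.
Observation: g(n) - 1·g(n-1) - (3)·g(n-2) = 0 holds for the shown terms, and no order-1 relation g(n) = α·g(n-1) + β fits.
Check at n=3: 1·14 + (3)·2 = 20. ✓

g(n) = g(n-1) + 3g(n-2), g(0) = 4, g(1) = 2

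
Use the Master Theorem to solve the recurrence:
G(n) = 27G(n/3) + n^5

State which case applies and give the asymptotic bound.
Master Theorem template: G(n) = a·G(n/b) + f(n).
Here: a=27, b=3, f(n)=n^5
Compute log_b(a) = log_3(27) = 3.
f(n) = n^5 = Ω(n^(3+ε)) with ε = 2, and the regularity condition holds (a·f(n/b) = (a/b^5)·f(n) with a/b^5 = 3^-2 < 1). Case 3: G(n) = Θ(f(n)) = Θ(n^5).

Case 3: G(n) = Θ(n^5)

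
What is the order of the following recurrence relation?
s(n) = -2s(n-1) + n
The order is the largest lag k for which s(n-k) appears. Here the deepest term is s(n-1) (the n term is non-homogeneous and does not affect the order), so the order is 1.

Order 1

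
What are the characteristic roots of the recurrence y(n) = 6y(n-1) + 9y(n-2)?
Substitute y(n) = rⁿ and divide through by rⁿ⁻²: r² - 6r - 9 = 0
Discriminant: 6² + 4·9 = 72, not a perfect square, so by the quadratic formula r = (6 ± √72)/2.
General solution: y(n) = A·r₁ⁿ + B·r₂ⁿ where r₁,r₂ = (6 ± √72)/2

Characteristic: r² - 6r - 9 = 0, Roots: r = (6 ± √72)/2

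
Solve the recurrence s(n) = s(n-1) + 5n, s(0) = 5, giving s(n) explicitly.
Recurrence: s(n) = s(n-1) + 5n, initial: s(0) = 5.
Telescoping: s(n) = s(0) + 5·Σᵢ₌₁ⁿ i = 5 + 5·n(n+1)/2.

s(n) = 5·n(n+1)/2 + 5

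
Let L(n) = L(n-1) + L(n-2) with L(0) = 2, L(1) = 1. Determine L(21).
Computing the sequence terms:
2, 1, 3, 4, 7, 11, 18, 29, 47, 76, 123, 199, 322, 521, 843, 1364, 2207, 3571, 5778, 9349, 15127, 24476

24476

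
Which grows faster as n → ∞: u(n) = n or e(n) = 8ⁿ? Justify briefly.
Comparing growth rates:
Growth-rate hierarchy: log n ≺ any polynomial ≺ any exponential cⁿ (c>1) ≺ n! ≺ nⁿ.
exponential base 8 dominates polynomial degree 1 asymptotically.

e(n) grows faster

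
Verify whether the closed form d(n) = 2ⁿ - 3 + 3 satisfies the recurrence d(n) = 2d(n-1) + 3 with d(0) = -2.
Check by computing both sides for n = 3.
From the recurrence with d(0) = -2:
  d(0) = -2, d(1) = -1, d(2) = 1, d(3) = 5
  so the recurrence gives d(3) = 5.
From the proposed closed form d(n) = 2ⁿ - 3 + 3:
  d(3) = 8.
The recurrence gives 5 but the closed form gives 8, so the closed form does not satisfy the recurrence.

No, the closed form is incorrect.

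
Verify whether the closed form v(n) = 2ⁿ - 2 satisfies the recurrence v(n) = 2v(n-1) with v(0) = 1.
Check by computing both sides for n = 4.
From the recurrence with v(0) = 1:
  v(0) = 1, v(1) = 2, v(2) = 4, v(3) = 8, v(4) = 16
  so the recurrence gives v(4) = 16.
From the proposed closed form v(n) = 2ⁿ - 2:
  v(4) = 14.
The recurrence gives 16 but the closed form gives 14, so the closed form does not satisfy the recurrence.

No, the closed form is incorrect.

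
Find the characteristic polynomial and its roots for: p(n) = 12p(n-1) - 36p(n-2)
Substitute p(n) = rⁿ and divide through by rⁿ⁻²: r² - 12r + 36 = 0
Factor: (r - 6)² = 0, so r = 6 (double root).
General solution: p(n) = (A + Bn)·6ⁿ

Characteristic: r² - 12r + 36 = 0, Roots: r = 6 (double root)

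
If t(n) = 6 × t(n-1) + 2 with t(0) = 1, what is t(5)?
Computing step by step:
t(0) = 1
t(1) = 6 × 1 + 2 = 8
t(2) = 6 × 8 + 2 = 50
t(3) = 6 × 50 + 2 = 302
t(4) = 6 × 302 + 2 = 1814
t(5) = 6 × 1814 + 2 = 10886

10886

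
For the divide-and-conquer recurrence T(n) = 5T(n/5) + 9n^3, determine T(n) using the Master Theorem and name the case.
Master Theorem template: T(n) = a·T(n/b) + f(n).
Here: a=5, b=5, f(n)=9n^3
Compute log_b(a) = log_5(5) = 1.
f(n) = 9n^3 = Ω(n^(1+ε)) with ε = 2, and the regularity condition holds (a·f(n/b) = (a/b^3)·f(n) with a/b^3 = 5^-2 < 1). Case 3: T(n) = Θ(f(n)) = Θ(n^3).

Case 3: T(n) = Θ(n^3)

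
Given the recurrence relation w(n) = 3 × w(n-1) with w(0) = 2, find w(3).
Computing step by step:
w(0) = 2
w(1) = 3 × 2 = 6
w(2) = 3 × 6 = 18
w(3) = 3 × 18 = 54

54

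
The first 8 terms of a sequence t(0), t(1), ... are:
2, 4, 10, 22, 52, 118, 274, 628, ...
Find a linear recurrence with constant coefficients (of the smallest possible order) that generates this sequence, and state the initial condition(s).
Look for the lowest-order linear relation among consecutive terms.
Observation: t(n) - 1·t(n-1) - (3)·t(n-2) = 0 holds for the shown terms, and no order-1 relation t(n) = α·t(n-1) + β fits.
Check at n=3: 1·10 + (3)·4 = 22. ✓

t(n) = t(n-1) + 3t(n-2), t(0) = 2, t(1) = 4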